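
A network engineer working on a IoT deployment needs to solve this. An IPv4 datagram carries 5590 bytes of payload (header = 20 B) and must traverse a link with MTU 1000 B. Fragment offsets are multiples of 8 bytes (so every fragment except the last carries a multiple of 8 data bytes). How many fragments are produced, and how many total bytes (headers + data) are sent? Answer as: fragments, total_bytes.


Max data per non-final fragment = floor((MTU - header)/8)*8 = floor((1000 - 20)/8)*8 = floor(980/8)*8 = 976 B
Final fragment needs no 8-byte alignment: it can carry up to MTU - header = 980 B
Non-final fragments needed = ceil((payload - 980) / 976) = ceil(4610/976) = ceil(4.7234) = 5
Number of fragments = 5 + 1 = 6
Fragment sizes (data): 5 * 976 B + 710 B (last, 710 <= 980 OK)
Total bytes sent = payload + n_frags * header = 5590 + 6*20 = 5590 + 120 = 5710 B

6, 5710


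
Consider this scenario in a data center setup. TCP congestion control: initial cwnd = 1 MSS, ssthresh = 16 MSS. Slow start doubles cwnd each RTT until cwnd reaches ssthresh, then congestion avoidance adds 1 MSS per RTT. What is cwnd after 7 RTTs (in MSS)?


RTT 0: cwnd = 1 MSS (initial)
RTT 1: cwnd = 2 MSS (slow start, doubled)
RTT 2: cwnd = 4 MSS (slow start, doubled)
RTT 3: cwnd = 8 MSS (slow start, doubled)
RTT 4: cwnd = 16 MSS (slow start, doubled)
RTT 5: cwnd = 17 MSS (congestion avoidance, +1)
RTT 6: cwnd = 18 MSS (congestion avoidance, +1)
RTT 7: cwnd = 19 MSS (congestion avoidance, +1)

19


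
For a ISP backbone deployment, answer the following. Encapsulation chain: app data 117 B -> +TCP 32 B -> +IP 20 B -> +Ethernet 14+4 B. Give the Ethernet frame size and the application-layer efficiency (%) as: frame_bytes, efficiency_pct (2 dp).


TCP segment = 117 + 32 = 149 B
IP packet = 149 + 20 = 169 B
Ethernet frame = 169 + 14 + 4 = 187 B
Efficiency = app / frame = 117 / 187 = 0.625668 = 62.5668% -> 62.57% (2 dp)

187, 62.57


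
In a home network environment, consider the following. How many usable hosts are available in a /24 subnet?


Given: subnet mask /24
Host bits = 32 - 24 = 8
Total addresses = 2^8 = 256
Usable hosts = 256 - 2 (network + broadcast) = 254

254


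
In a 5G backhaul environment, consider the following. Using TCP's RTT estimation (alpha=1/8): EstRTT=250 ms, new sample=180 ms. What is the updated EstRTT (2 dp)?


Given: EstRTT = 250 ms, SampleRTT = 180 ms, alpha = 1/8
New EstRTT = (1 - alpha) * EstRTT + alpha * SampleRTT
(7/8) * 250 = 218.75
(1/8) * 180 = 22.5
New EstRTT = 218.75 + 22.5 = 241.25 ms -> 241.25 ms (2 dp)

241.25


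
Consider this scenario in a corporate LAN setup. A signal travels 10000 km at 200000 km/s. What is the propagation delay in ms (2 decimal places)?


Given: distance = 10000 km, speed = 200000 km/s
Delay = distance / speed = 10000 / 200000 seconds
Delay in ms = 10000 * 1000 / 200000
Delay = 50.0000 ms
Rounded to 2 dp = 50.00 ms

50.00


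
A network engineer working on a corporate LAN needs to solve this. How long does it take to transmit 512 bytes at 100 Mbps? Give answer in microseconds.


Given: packet = 512 bytes, bandwidth = 100 Mbps
Packet in bits = 512 * 8 = 4096 bits
Bandwidth = 100 * 10^6 = 100000000 bps
Time = 4096 / 100000000 seconds
Time in us = 4096 * 10^6 / 100000000 = 40.96

40.96


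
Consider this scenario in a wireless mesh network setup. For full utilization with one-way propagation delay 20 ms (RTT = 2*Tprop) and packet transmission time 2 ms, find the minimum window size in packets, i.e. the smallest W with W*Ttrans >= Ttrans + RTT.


Given: Ttrans = 2 ms, RTT = 40 ms (= 2 * Tprop, Tprop = 20 ms)
Time until first ACK returns = Ttrans + RTT = 2 + 40 = 42 ms
Need W * Ttrans >= Ttrans + RTT  ->  W >= (Ttrans + RTT) / Ttrans
(Ttrans + RTT) / Ttrans = 42 / 2 = 21
W_min = ceil(21) = 21

21


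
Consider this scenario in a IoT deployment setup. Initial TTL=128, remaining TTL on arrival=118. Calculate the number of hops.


Given: initial TTL = 128, received TTL = 118
Hops = initial TTL - received TTL
Hops = 128 - 118 = 10

10


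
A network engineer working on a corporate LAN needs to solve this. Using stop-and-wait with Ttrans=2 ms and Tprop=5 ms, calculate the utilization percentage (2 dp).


Given: Ttrans = 2 ms, Tprop = 5 ms
RTT = 2 * Tprop = 2 * 5 = 10 ms
U = Ttrans / (Ttrans + RTT)
U = 2 / (2 + 10)
U = 2 / 12 = 0.166667
U% = 16.67%

16.67


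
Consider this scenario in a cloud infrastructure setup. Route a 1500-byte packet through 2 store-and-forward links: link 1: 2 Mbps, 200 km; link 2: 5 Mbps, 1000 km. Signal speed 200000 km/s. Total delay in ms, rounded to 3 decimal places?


Packet = 1500 bytes = 12000 bits. Store-and-forward: sum (t_trans + t_prop) per link.
Link 1: t_trans = 12000/(2*10^6) s = 6.0000 ms; t_prop = 200/200000 s = 1.0000 ms; subtotal = 7.0000 ms
Link 2: t_trans = 12000/(5*10^6) s = 2.4000 ms; t_prop = 1000/200000 s = 5.0000 ms; subtotal = 7.4000 ms
End-to-end = 7.0000 + 7.4000 = 14.4000 ms -> 14.400 ms (3 dp)

14.400


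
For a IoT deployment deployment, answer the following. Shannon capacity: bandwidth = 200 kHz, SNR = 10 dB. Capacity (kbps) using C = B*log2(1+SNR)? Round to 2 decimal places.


Given: B = 200 kHz, SNR = 10 dB
SNR linear = 10^(10/10) = 10
1 + SNR = 11
log2(11) = 3.4594316186
C = 200 * 1000 * 3.4594316186 = 691886.3237 bps
C = 691.886324 kbps -> 691.89 kbps (2 dp)

691.89


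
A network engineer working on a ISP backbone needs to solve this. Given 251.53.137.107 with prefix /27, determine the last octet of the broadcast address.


Given: IP = 251.53.137.107, prefix = /27
Host bits = 32 - 27 = 5
Network last octet = 107 AND mask = 96
Host part size = 2^5 - 1 = 31
Broadcast last octet = 96 OR 31 = 127

127


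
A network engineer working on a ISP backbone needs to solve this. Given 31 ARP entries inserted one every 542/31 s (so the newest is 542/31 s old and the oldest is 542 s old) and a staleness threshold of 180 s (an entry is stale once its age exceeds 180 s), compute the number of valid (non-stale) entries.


Ages are k * 542/31 s for k = 1..31 (spacing = 17.4839 s).
Entry k is valid iff k * 542/31 <= 180 iff k <= 31 * 180 / 542 = 10.2952
n_valid = floor(10.2952) = 10
(n_stale = 31 - 10 = 21)

10


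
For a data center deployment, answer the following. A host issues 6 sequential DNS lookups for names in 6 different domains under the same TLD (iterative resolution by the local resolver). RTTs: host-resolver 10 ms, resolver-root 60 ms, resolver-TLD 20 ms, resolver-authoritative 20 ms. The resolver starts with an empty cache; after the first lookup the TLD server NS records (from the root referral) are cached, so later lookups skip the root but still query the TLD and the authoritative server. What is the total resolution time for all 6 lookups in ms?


Lookup 1 (cold cache): local + root + TLD + auth = 10 + 60 + 20 + 20 = 110 ms
Lookups 2..6 (TLD NS cached -> skip root; new domain -> still ask TLD and auth): local + TLD + auth = 10 + 20 + 20 = 50 ms each
Remaining 5 lookups: 5 * 50 = 250 ms
Total = 110 + 250 = 360 ms

360


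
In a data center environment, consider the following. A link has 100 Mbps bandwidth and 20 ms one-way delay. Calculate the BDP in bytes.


Given: bandwidth = 100 Mbps, delay = 20 ms
BDP in bits = 100 * 10^6 * 20 / 1000
BDP in bits = 2000000
BDP in bytes = 2000000 / 8 = 250000

250000


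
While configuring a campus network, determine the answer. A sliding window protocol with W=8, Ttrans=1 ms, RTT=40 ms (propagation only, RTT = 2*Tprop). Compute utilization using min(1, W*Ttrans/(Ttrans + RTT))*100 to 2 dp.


Given: W = 8, Ttrans = 1 ms, RTT = 40 ms (= 2 * Tprop, Tprop = 20 ms)
Cycle time = Ttrans + RTT = 1 + 40 = 41 ms (first packet sent until its ACK returns)
W * Ttrans = 8 * 1 = 8 ms of sending per cycle
W * Ttrans / (Ttrans + RTT) = 8 / 41 = 0.195122
U = min(1, 0.195122) = 0.195122
U% = 19.51%

19.51


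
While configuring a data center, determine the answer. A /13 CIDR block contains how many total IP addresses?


Given: CIDR prefix /13
Host bits = 32 - 13 = 19
Total addresses = 2^19 = 524288

524288


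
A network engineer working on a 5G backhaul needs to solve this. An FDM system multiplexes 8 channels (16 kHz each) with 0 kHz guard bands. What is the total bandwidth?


Given: 8 channels, 16 kHz each, guard = 0 kHz
Channel bandwidth = 8 * 16 = 128 kHz
Guard bands = 7 gaps * 0 kHz = 0 kHz
Total = 128 + 0 = 128 kHz

128


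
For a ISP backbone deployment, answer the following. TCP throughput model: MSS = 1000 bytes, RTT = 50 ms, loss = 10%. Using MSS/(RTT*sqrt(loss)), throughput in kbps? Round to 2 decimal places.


Given: MSS = 1000 bytes, RTT = 50 ms, loss = 10%
RTT in seconds = 50 / 1000 = 0.05
Loss rate = 10% = 0.1
sqrt(loss) = sqrt(0.1) = 0.316227766017
Throughput (bytes/s) = 1000 / (0.05 * 0.316227766017) = 63245.5532
Throughput (kbps) = 63245.5532 * 8 / 1000 = 505.964426 -> 505.96 kbps (2 dp)

505.96


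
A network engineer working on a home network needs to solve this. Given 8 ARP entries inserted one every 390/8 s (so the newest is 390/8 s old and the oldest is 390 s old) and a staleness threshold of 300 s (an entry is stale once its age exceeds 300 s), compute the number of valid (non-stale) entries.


Ages are k * 390/8 s for k = 1..8 (spacing = 48.7500 s).
Entry k is valid iff k * 390/8 <= 300 iff k <= 8 * 300 / 390 = 6.1538
n_valid = floor(6.1538) = 6
(n_stale = 8 - 6 = 2)

6


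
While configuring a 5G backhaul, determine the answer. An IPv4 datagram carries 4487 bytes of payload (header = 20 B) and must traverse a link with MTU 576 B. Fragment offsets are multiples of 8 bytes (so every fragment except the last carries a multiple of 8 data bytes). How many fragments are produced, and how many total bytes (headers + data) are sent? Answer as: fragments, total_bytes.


Max data per non-final fragment = floor((MTU - header)/8)*8 = floor((576 - 20)/8)*8 = floor(556/8)*8 = 552 B
Final fragment needs no 8-byte alignment: it can carry up to MTU - header = 556 B
Non-final fragments needed = ceil((payload - 556) / 552) = ceil(3931/552) = ceil(7.1214) = 8
Number of fragments = 8 + 1 = 9
Fragment sizes (data): 8 * 552 B + 71 B (last, 71 <= 556 OK)
Total bytes sent = payload + n_frags * header = 4487 + 9*20 = 4487 + 180 = 4667 B

9, 4667


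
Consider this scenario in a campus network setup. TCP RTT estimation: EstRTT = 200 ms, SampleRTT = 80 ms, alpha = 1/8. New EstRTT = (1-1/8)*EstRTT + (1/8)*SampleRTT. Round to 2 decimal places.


Given: EstRTT = 200 ms, SampleRTT = 80 ms, alpha = 1/8
New EstRTT = (1 - alpha) * EstRTT + alpha * SampleRTT
(7/8) * 200 = 175
(1/8) * 80 = 10
New EstRTT = 175 + 10 = 185 ms -> 185.00 ms (2 dp)

185.00


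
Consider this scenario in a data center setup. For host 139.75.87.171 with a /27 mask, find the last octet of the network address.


Given: IP = 139.75.87.171, prefix = /27
Subnet mask = 255.255.255.224
Last octet of IP: 171
Last octet of mask: 224
Network last octet = 171 AND 224 = 160

160


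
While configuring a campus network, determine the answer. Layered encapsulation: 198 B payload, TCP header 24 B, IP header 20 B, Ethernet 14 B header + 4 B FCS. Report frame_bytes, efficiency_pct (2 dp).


TCP segment = 198 + 24 = 222 B
IP packet = 222 + 20 = 242 B
Ethernet frame = 242 + 14 + 4 = 260 B
Efficiency = app / frame = 198 / 260 = 0.761538 = 76.1538% -> 76.15% (2 dp)

260, 76.15


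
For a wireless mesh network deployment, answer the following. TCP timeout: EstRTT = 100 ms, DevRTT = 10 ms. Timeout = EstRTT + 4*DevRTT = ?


Given: EstRTT = 100 ms, DevRTT = 10 ms
Timeout = EstRTT + 4 * DevRTT
4 * DevRTT = 4 * 10 = 40
Timeout = 100 + 40 = 140 ms

140


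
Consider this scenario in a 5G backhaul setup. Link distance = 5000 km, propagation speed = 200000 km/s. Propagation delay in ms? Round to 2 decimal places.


Given: distance = 5000 km, speed = 200000 km/s
Delay = distance / speed = 5000 / 200000 seconds
Delay in ms = 5000 * 1000 / 200000
Delay = 25.0000 ms
Rounded to 2 dp = 25.00 ms

25.00


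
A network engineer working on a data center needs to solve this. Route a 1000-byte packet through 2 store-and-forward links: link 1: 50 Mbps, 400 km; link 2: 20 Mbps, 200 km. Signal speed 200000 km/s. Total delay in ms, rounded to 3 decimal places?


Packet = 1000 bytes = 8000 bits. Store-and-forward: sum (t_trans + t_prop) per link.
Link 1: t_trans = 8000/(50*10^6) s = 0.1600 ms; t_prop = 400/200000 s = 2.0000 ms; subtotal = 2.1600 ms
Link 2: t_trans = 8000/(20*10^6) s = 0.4000 ms; t_prop = 200/200000 s = 1.0000 ms; subtotal = 1.4000 ms
End-to-end = 2.1600 + 1.4000 = 3.5600 ms -> 3.560 ms (3 dp)

3.560


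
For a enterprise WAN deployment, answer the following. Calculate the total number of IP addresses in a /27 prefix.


Given: CIDR prefix /27
Host bits = 32 - 27 = 5
Total addresses = 2^5 = 32

32


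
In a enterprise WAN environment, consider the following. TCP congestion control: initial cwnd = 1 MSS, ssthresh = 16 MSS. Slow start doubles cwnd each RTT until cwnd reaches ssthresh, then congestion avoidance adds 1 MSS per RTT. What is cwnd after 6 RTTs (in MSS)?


RTT 0: cwnd = 1 MSS (initial)
RTT 1: cwnd = 2 MSS (slow start, doubled)
RTT 2: cwnd = 4 MSS (slow start, doubled)
RTT 3: cwnd = 8 MSS (slow start, doubled)
RTT 4: cwnd = 16 MSS (slow start, doubled)
RTT 5: cwnd = 17 MSS (congestion avoidance, +1)
RTT 6: cwnd = 18 MSS (congestion avoidance, +1)

18


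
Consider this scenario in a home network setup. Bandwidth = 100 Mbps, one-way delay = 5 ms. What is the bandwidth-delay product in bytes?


Given: bandwidth = 100 Mbps, delay = 5 ms
BDP in bits = 100 * 10^6 * 5 / 1000
BDP in bits = 500000
BDP in bytes = 500000 / 8 = 62500

62500


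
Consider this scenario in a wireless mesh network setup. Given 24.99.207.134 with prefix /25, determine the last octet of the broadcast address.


Given: IP = 24.99.207.134, prefix = /25
Host bits = 32 - 25 = 7
Network last octet = 134 AND mask = 128
Host part size = 2^7 - 1 = 127
Broadcast last octet = 128 OR 127 = 255

255


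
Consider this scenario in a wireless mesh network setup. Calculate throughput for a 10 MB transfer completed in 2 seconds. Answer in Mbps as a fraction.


Given: file = 10 MB, time = 2 s
File in Mb = 10 * 8 = 80 Mb
Throughput = 80 / 2 Mbps
Throughput = 40 Mbps

40


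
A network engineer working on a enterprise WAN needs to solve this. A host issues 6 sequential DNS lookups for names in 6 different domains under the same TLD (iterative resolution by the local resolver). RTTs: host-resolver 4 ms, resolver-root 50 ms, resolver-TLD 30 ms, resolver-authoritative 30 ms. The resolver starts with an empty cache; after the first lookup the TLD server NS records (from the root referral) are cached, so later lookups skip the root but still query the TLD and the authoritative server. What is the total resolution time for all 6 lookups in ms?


Lookup 1 (cold cache): local + root + TLD + auth = 4 + 50 + 30 + 30 = 114 ms
Lookups 2..6 (TLD NS cached -> skip root; new domain -> still ask TLD and auth): local + TLD + auth = 4 + 30 + 30 = 64 ms each
Remaining 5 lookups: 5 * 64 = 320 ms
Total = 114 + 320 = 434 ms

434


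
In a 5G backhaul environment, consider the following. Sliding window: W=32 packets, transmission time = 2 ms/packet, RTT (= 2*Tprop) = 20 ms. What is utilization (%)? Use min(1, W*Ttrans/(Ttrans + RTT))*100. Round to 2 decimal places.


Given: W = 32, Ttrans = 2 ms, RTT = 20 ms (= 2 * Tprop, Tprop = 10 ms)
Cycle time = Ttrans + RTT = 2 + 20 = 22 ms (first packet sent until its ACK returns)
W * Ttrans = 32 * 2 = 64 ms of sending per cycle
W * Ttrans / (Ttrans + RTT) = 64 / 22 = 2.909091
U = min(1, 2.909091) = 1.000000
U% = 100.00%

100.00


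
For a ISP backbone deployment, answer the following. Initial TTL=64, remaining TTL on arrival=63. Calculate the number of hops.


Given: initial TTL = 64, received TTL = 63
Hops = initial TTL - received TTL
Hops = 64 - 63 = 1

1


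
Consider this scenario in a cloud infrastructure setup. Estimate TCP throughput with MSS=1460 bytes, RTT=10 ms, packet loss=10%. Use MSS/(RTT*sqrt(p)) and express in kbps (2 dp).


Given: MSS = 1460 bytes, RTT = 10 ms, loss = 10%
RTT in seconds = 10 / 1000 = 0.01
Loss rate = 10% = 0.1
sqrt(loss) = sqrt(0.1) = 0.316227766017
Throughput (bytes/s) = 1460 / (0.01 * 0.316227766017) = 461692.5384
Throughput (kbps) = 461692.5384 * 8 / 1000 = 3693.540307 -> 3693.54 kbps (2 dp)

3693.54


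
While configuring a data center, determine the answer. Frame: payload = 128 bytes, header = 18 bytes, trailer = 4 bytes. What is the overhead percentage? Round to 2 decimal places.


Given: payload = 128 B, header = 18 B, trailer = 4 B
Overhead bytes = header + trailer = 18 + 4 = 22
Total frame = payload + overhead = 128 + 22 = 150
Overhead % = 22 / 150 * 100 = 14.6667% -> 14.67% (2 dp)

14.67


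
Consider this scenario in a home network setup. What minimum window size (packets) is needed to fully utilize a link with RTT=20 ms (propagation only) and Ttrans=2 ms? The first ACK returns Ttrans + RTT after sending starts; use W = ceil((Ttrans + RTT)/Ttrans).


Given: Ttrans = 2 ms, RTT = 20 ms (= 2 * Tprop, Tprop = 10 ms)
Time until first ACK returns = Ttrans + RTT = 2 + 20 = 22 ms
Need W * Ttrans >= Ttrans + RTT  ->  W >= (Ttrans + RTT) / Ttrans
(Ttrans + RTT) / Ttrans = 22 / 2 = 11
W_min = ceil(11) = 11

11


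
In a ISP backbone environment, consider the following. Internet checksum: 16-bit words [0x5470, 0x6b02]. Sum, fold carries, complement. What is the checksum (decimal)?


Given words: [0x5470, 0x6b02]
Step 1: Sum all words
Raw sum = 21616 + 27394 = 49010
One's complement = ~49010 & 0xFFFF = 16525

16525


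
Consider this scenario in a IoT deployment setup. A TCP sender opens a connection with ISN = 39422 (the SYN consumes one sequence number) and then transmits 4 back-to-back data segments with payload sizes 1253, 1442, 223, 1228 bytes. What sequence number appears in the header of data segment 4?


The SYN occupies sequence number ISN = 39422, so the first data byte is ISN + 1 = 39423.
SEQ of data segment i = (ISN + 1) + sum of payload sizes of segments 1..i-1.
Segment 1: SEQ = 39423, payload = 1253 bytes
Segment 2: SEQ = 40676, payload = 1442 bytes
Segment 3: SEQ = 42118, payload = 223 bytes
Segment 4: SEQ = 42341, payload = 1228 bytes
SEQ of segment 4 = 39423 + 1253 + 1442 + 223 = 42341

42341


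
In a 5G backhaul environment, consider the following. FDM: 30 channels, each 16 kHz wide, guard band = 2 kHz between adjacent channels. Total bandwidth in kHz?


Given: 30 channels, 16 kHz each, guard = 2 kHz
Channel bandwidth = 30 * 16 = 480 kHz
Guard bands = 29 gaps * 2 kHz = 58 kHz
Total = 480 + 58 = 538 kHz

538


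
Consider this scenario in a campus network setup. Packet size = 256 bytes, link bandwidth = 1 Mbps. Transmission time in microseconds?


Given: packet = 256 bytes, bandwidth = 1 Mbps
Packet in bits = 256 * 8 = 2048 bits
Bandwidth = 1 * 10^6 = 1000000 bps
Time = 2048 / 1000000 seconds
Time in us = 2048 * 10^6 / 1000000 = 2048

2048


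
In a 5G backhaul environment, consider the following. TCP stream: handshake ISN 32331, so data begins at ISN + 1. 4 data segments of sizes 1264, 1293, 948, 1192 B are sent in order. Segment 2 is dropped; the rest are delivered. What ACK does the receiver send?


SYN uses sequence number 32331; first data byte = ISN + 1 = 32332.
Segment 1: SEQ = 32332, len = 1264 B, covers [32332, 33595]
Segment 2: SEQ = 33596, len = 1293 B, covers [33596, 34888] [LOST]
Segment 3: SEQ = 34889, len = 948 B, covers [34889, 35836]
Segment 4: SEQ = 35837, len = 1192 B, covers [35837, 37028]
In-order data received: bytes [32332, 33595] (segments 1..1).
Segment 2 missing -> gap begins at byte 33596; later segments buffered out of order.
Cumulative ACK = next expected in-order byte = 32332 + 1264 = 33596

33596


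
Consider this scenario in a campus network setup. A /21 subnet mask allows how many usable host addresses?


Given: subnet mask /21
Host bits = 32 - 21 = 11
Total addresses = 2^11 = 2048
Usable hosts = 2048 - 2 (network + broadcast) = 2046

2046


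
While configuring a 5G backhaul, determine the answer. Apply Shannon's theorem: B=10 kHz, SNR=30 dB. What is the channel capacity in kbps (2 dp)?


Given: B = 10 kHz, SNR = 30 dB
SNR linear = 10^(30/10) = 1000
1 + SNR = 1001
log2(1001) = 9.9672262588
C = 10 * 1000 * 9.9672262588 = 99672.2626 bps
C = 99.672263 kbps -> 99.67 kbps (2 dp)

99.67


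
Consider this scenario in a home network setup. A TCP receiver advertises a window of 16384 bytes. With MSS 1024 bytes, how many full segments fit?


Given: RWND = 16384 bytes, MSS = 1024 bytes
Full segments = floor(RWND / MSS)
Full segments = floor(16384 / 1024)
Full segments = floor(16.0) = 16

16


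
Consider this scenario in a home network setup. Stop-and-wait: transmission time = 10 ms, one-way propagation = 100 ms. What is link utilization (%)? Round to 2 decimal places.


Given: Ttrans = 10 ms, Tprop = 100 ms
RTT = 2 * Tprop = 2 * 100 = 200 ms
U = Ttrans / (Ttrans + RTT)
U = 10 / (10 + 200)
U = 10 / 210 = 0.047619
U% = 4.76%

4.76


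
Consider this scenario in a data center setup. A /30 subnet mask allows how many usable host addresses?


Given: subnet mask /30
Host bits = 32 - 30 = 2
Total addresses = 2^2 = 4
Usable hosts = 4 - 2 (network + broadcast) = 2

2


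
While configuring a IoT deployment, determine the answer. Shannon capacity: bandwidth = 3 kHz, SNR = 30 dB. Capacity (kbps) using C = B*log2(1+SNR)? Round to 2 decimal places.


Given: B = 3 kHz, SNR = 30 dB
SNR linear = 10^(30/10) = 1000
1 + SNR = 1001
log2(1001) = 9.9672262588
C = 3 * 1000 * 9.9672262588 = 29901.6788 bps
C = 29.901679 kbps -> 29.90 kbps (2 dp)

29.90


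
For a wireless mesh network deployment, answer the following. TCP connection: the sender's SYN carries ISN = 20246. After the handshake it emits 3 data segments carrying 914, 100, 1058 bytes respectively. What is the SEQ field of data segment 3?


The SYN occupies sequence number ISN = 20246, so the first data byte is ISN + 1 = 20247.
SEQ of data segment i = (ISN + 1) + sum of payload sizes of segments 1..i-1.
Segment 1: SEQ = 20247, payload = 914 bytes
Segment 2: SEQ = 21161, payload = 100 bytes
Segment 3: SEQ = 21261, payload = 1058 bytes
SEQ of segment 3 = 20247 + 914 + 100 = 21261

21261


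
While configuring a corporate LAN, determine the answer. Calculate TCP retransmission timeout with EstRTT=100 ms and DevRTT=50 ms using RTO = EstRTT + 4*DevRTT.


Given: EstRTT = 100 ms, DevRTT = 50 ms
Timeout = EstRTT + 4 * DevRTT
4 * DevRTT = 4 * 50 = 200
Timeout = 100 + 200 = 300 ms

300


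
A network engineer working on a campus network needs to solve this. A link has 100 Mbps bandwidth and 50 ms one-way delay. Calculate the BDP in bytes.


Given: bandwidth = 100 Mbps, delay = 50 ms
BDP in bits = 100 * 10^6 * 50 / 1000
BDP in bits = 5000000
BDP in bytes = 5000000 / 8 = 625000

625000


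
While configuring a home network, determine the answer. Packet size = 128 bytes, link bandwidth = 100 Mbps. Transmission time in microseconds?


Given: packet = 128 bytes, bandwidth = 100 Mbps
Packet in bits = 128 * 8 = 1024 bits
Bandwidth = 100 * 10^6 = 100000000 bps
Time = 1024 / 100000000 seconds
Time in us = 1024 * 10^6 / 100000000 = 10.24

10.24


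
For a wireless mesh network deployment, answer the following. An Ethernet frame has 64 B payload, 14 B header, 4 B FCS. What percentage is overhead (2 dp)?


Given: payload = 64 B, header = 14 B, trailer = 4 B
Overhead bytes = header + trailer = 14 + 4 = 18
Total frame = payload + overhead = 64 + 18 = 82
Overhead % = 18 / 82 * 100 = 21.9512% -> 21.95% (2 dp)

21.95


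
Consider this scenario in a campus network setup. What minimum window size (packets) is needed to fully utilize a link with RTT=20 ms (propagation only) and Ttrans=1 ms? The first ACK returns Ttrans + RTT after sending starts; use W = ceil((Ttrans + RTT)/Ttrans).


Given: Ttrans = 1 ms, RTT = 20 ms (= 2 * Tprop, Tprop = 10 ms)
Time until first ACK returns = Ttrans + RTT = 1 + 20 = 21 ms
Need W * Ttrans >= Ttrans + RTT  ->  W >= (Ttrans + RTT) / Ttrans
(Ttrans + RTT) / Ttrans = 21 / 1 = 21
W_min = ceil(21) = 21

21


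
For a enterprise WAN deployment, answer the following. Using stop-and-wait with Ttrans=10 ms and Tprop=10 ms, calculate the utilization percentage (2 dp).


Given: Ttrans = 10 ms, Tprop = 10 ms
RTT = 2 * Tprop = 2 * 10 = 20 ms
U = Ttrans / (Ttrans + RTT)
U = 10 / (10 + 20)
U = 10 / 30 = 0.333333
U% = 33.33%

33.33


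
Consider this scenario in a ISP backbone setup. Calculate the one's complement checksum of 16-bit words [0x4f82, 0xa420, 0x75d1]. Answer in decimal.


Given words: [0x4f82, 0xa420, 0x75d1]
Step 1: Sum all words
Raw sum = 20354 + 42016 + 30161 = 92531
Step 2: Fold carry: (26995 + 1) = 26996
One's complement = ~26996 & 0xFFFF = 38539

38539


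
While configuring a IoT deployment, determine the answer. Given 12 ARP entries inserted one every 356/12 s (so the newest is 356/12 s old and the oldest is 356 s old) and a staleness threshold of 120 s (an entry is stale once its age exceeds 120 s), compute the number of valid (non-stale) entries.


Ages are k * 356/12 s for k = 1..12 (spacing = 29.6667 s).
Entry k is valid iff k * 356/12 <= 120 iff k <= 12 * 120 / 356 = 4.0449
n_valid = floor(4.0449) = 4
(n_stale = 12 - 4 = 8)

4


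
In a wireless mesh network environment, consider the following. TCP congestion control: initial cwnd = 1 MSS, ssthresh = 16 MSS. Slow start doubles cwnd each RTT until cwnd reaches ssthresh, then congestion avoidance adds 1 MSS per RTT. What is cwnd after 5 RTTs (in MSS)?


RTT 0: cwnd = 1 MSS (initial)
RTT 1: cwnd = 2 MSS (slow start, doubled)
RTT 2: cwnd = 4 MSS (slow start, doubled)
RTT 3: cwnd = 8 MSS (slow start, doubled)
RTT 4: cwnd = 16 MSS (slow start, doubled)
RTT 5: cwnd = 17 MSS (congestion avoidance, +1)

17


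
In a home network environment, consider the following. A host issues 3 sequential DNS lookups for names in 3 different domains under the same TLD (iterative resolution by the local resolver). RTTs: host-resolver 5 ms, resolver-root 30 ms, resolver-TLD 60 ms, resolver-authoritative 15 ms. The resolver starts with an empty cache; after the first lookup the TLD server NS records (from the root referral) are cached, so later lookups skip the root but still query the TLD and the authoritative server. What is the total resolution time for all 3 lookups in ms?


Lookup 1 (cold cache): local + root + TLD + auth = 5 + 30 + 60 + 15 = 110 ms
Lookups 2..3 (TLD NS cached -> skip root; new domain -> still ask TLD and auth): local + TLD + auth = 5 + 60 + 15 = 80 ms each
Remaining 2 lookups: 2 * 80 = 160 ms
Total = 110 + 160 = 270 ms

270


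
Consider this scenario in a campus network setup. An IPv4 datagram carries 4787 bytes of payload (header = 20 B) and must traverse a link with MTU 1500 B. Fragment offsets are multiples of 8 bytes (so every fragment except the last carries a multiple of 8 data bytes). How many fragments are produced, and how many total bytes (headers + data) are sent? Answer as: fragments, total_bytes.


Max data per non-final fragment = floor((MTU - header)/8)*8 = floor((1500 - 20)/8)*8 = floor(1480/8)*8 = 1480 B
Final fragment needs no 8-byte alignment: it can carry up to MTU - header = 1480 B
Non-final fragments needed = ceil((payload - 1480) / 1480) = ceil(3307/1480) = ceil(2.2345) = 3
Number of fragments = 3 + 1 = 4
Fragment sizes (data): 3 * 1480 B + 347 B (last, 347 <= 1480 OK)
Total bytes sent = payload + n_frags * header = 4787 + 4*20 = 4787 + 80 = 4867 B

4, 4867


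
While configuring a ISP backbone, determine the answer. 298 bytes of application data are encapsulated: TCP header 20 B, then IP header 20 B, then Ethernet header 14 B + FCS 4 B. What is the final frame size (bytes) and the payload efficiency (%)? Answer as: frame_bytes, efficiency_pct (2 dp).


TCP segment = 298 + 20 = 318 B
IP packet = 318 + 20 = 338 B
Ethernet frame = 338 + 14 + 4 = 356 B
Efficiency = app / frame = 298 / 356 = 0.837079 = 83.7079% -> 83.71% (2 dp)

356, 83.71


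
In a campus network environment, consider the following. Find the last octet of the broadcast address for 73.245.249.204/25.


Given: IP = 73.245.249.204, prefix = /25
Host bits = 32 - 25 = 7
Network last octet = 204 AND mask = 128
Host part size = 2^7 - 1 = 127
Broadcast last octet = 128 OR 127 = 255

255


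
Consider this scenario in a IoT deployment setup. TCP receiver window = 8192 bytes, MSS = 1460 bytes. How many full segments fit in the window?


Given: RWND = 8192 bytes, MSS = 1460 bytes
Full segments = floor(RWND / MSS)
Full segments = floor(8192 / 1460)
Full segments = floor(5.611) = 5

5


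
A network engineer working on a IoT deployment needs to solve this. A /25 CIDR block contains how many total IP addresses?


Given: CIDR prefix /25
Host bits = 32 - 25 = 7
Total addresses = 2^7 = 128

128


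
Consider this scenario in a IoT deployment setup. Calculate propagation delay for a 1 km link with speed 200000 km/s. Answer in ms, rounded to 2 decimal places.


Given: distance = 1 km, speed = 200000 km/s
Delay = distance / speed = 1 / 200000 seconds
Delay in ms = 1 * 1000 / 200000
Delay = 0.0050 ms
Rounded to 2 dp = 0.01 ms

0.01


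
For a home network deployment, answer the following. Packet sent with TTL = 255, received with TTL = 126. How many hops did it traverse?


Given: initial TTL = 255, received TTL = 126
Hops = initial TTL - received TTL
Hops = 255 - 126 = 129

129


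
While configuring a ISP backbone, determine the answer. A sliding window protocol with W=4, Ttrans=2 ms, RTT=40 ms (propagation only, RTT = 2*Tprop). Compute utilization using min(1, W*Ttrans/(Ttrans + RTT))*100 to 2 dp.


Given: W = 4, Ttrans = 2 ms, RTT = 40 ms (= 2 * Tprop, Tprop = 20 ms)
Cycle time = Ttrans + RTT = 2 + 40 = 42 ms (first packet sent until its ACK returns)
W * Ttrans = 4 * 2 = 8 ms of sending per cycle
W * Ttrans / (Ttrans + RTT) = 8 / 42 = 0.190476
U = min(1, 0.190476) = 0.190476
U% = 19.05%

19.05


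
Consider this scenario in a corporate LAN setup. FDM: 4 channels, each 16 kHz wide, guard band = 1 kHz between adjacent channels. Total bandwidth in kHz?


Given: 4 channels, 16 kHz each, guard = 1 kHz
Channel bandwidth = 4 * 16 = 64 kHz
Guard bands = 3 gaps * 1 kHz = 3 kHz
Total = 64 + 3 = 67 kHz

67


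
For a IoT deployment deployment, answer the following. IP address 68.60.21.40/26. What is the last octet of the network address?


Given: IP = 68.60.21.40, prefix = /26
Subnet mask = 255.255.255.192
Last octet of IP: 40
Last octet of mask: 192
Network last octet = 40 AND 192 = 0

0


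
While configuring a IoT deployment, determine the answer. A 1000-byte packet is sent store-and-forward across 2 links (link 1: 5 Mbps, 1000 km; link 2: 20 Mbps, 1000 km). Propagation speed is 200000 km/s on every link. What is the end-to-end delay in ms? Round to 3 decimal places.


Packet = 1000 bytes = 8000 bits. Store-and-forward: sum (t_trans + t_prop) per link.
Link 1: t_trans = 8000/(5*10^6) s = 1.6000 ms; t_prop = 1000/200000 s = 5.0000 ms; subtotal = 6.6000 ms
Link 2: t_trans = 8000/(20*10^6) s = 0.4000 ms; t_prop = 1000/200000 s = 5.0000 ms; subtotal = 5.4000 ms
End-to-end = 6.6000 + 5.4000 = 12.0000 ms -> 12.000 ms (3 dp)

12.000


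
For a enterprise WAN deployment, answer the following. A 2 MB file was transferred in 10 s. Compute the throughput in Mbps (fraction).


Given: file = 2 MB, time = 10 s
File in Mb = 2 * 8 = 16 Mb
Throughput = 16 / 10 Mbps
Throughput = 8/5 Mbps

8/5


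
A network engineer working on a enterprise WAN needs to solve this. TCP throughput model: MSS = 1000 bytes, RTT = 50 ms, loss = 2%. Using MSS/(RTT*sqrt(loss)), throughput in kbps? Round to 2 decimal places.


Given: MSS = 1000 bytes, RTT = 50 ms, loss = 2%
RTT in seconds = 50 / 1000 = 0.05
Loss rate = 2% = 0.02
sqrt(loss) = sqrt(0.02) = 0.141421356237
Throughput (bytes/s) = 1000 / (0.05 * 0.141421356237) = 141421.3562
Throughput (kbps) = 141421.3562 * 8 / 1000 = 1131.370850 -> 1131.37 kbps (2 dp)

1131.37


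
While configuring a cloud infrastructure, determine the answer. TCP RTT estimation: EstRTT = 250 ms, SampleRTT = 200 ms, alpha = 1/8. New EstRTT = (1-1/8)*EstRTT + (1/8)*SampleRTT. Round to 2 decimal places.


Given: EstRTT = 250 ms, SampleRTT = 200 ms, alpha = 1/8
New EstRTT = (1 - alpha) * EstRTT + alpha * SampleRTT
(7/8) * 250 = 218.75
(1/8) * 200 = 25
New EstRTT = 218.75 + 25 = 243.75 ms -> 243.75 ms (2 dp)

243.75


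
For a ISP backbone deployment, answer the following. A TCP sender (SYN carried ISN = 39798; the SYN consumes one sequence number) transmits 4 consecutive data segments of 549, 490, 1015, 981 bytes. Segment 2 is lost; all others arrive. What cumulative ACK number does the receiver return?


SYN uses sequence number 39798; first data byte = ISN + 1 = 39799.
Segment 1: SEQ = 39799, len = 549 B, covers [39799, 40347]
Segment 2: SEQ = 40348, len = 490 B, covers [40348, 40837] [LOST]
Segment 3: SEQ = 40838, len = 1015 B, covers [40838, 41852]
Segment 4: SEQ = 41853, len = 981 B, covers [41853, 42833]
In-order data received: bytes [39799, 40347] (segments 1..1).
Segment 2 missing -> gap begins at byte 40348; later segments buffered out of order.
Cumulative ACK = next expected in-order byte = 39799 + 549 = 40348

40348


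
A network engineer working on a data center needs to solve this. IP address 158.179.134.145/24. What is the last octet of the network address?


Given: IP = 158.179.134.145, prefix = /24
Subnet mask = 255.255.255.0
Last octet of IP: 145
Last octet of mask: 0
Network last octet = 145 AND 0 = 0

0


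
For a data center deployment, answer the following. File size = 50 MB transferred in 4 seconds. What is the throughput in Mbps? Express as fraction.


Given: file = 50 MB, time = 4 s
File in Mb = 50 * 8 = 400 Mb
Throughput = 400 / 4 Mbps
Throughput = 100 Mbps

100


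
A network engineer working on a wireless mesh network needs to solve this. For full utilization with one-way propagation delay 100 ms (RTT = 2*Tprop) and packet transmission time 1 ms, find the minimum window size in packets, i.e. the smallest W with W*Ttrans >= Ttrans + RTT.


Given: Ttrans = 1 ms, RTT = 200 ms (= 2 * Tprop, Tprop = 100 ms)
Time until first ACK returns = Ttrans + RTT = 1 + 200 = 201 ms
Need W * Ttrans >= Ttrans + RTT  ->  W >= (Ttrans + RTT) / Ttrans
(Ttrans + RTT) / Ttrans = 201 / 1 = 201
W_min = ceil(201) = 201

201


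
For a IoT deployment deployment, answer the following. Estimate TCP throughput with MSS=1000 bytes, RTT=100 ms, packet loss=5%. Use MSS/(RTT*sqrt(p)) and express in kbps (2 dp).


Given: MSS = 1000 bytes, RTT = 100 ms, loss = 5%
RTT in seconds = 100 / 1000 = 0.1
Loss rate = 5% = 0.05
sqrt(loss) = sqrt(0.05) = 0.223606797750
Throughput (bytes/s) = 1000 / (0.1 * 0.223606797750) = 44721.3595
Throughput (kbps) = 44721.3595 * 8 / 1000 = 357.770876 -> 357.77 kbps (2 dp)

357.77


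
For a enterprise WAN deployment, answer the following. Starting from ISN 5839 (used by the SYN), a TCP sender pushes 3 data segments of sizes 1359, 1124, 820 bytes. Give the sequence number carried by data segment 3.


The SYN occupies sequence number ISN = 5839, so the first data byte is ISN + 1 = 5840.
SEQ of data segment i = (ISN + 1) + sum of payload sizes of segments 1..i-1.
Segment 1: SEQ = 5840, payload = 1359 bytes
Segment 2: SEQ = 7199, payload = 1124 bytes
Segment 3: SEQ = 8323, payload = 820 bytes
SEQ of segment 3 = 5840 + 1359 + 1124 = 8323

8323


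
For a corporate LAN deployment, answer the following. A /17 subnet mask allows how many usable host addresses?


Given: subnet mask /17
Host bits = 32 - 17 = 15
Total addresses = 2^15 = 32768
Usable hosts = 32768 - 2 (network + broadcast) = 32766

32766


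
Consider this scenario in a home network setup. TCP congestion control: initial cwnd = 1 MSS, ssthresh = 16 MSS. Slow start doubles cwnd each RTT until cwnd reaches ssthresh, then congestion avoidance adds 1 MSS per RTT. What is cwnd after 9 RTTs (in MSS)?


RTT 0: cwnd = 1 MSS (initial)
RTT 1: cwnd = 2 MSS (slow start, doubled)
RTT 2: cwnd = 4 MSS (slow start, doubled)
RTT 3: cwnd = 8 MSS (slow start, doubled)
RTT 4: cwnd = 16 MSS (slow start, doubled)
RTT 5: cwnd = 17 MSS (congestion avoidance, +1)
RTT 6: cwnd = 18 MSS (congestion avoidance, +1)
RTT 7: cwnd = 19 MSS (congestion avoidance, +1)
RTT 8: cwnd = 20 MSS (congestion avoidance, +1)
RTT 9: cwnd = 21 MSS (congestion avoidance, +1)

21


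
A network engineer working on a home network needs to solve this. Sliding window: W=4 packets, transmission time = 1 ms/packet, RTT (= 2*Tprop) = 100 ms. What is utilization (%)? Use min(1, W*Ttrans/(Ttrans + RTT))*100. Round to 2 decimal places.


Given: W = 4, Ttrans = 1 ms, RTT = 100 ms (= 2 * Tprop, Tprop = 50 ms)
Cycle time = Ttrans + RTT = 1 + 100 = 101 ms (first packet sent until its ACK returns)
W * Ttrans = 4 * 1 = 4 ms of sending per cycle
W * Ttrans / (Ttrans + RTT) = 4 / 101 = 0.039604
U = min(1, 0.039604) = 0.039604
U% = 3.96%

3.96


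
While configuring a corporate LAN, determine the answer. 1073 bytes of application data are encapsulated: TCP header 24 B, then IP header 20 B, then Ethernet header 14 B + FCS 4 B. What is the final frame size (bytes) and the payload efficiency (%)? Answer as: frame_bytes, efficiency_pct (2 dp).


TCP segment = 1073 + 24 = 1097 B
IP packet = 1097 + 20 = 1117 B
Ethernet frame = 1117 + 14 + 4 = 1135 B
Efficiency = app / frame = 1073 / 1135 = 0.945374 = 94.5374% -> 94.54% (2 dp)

1135, 94.54


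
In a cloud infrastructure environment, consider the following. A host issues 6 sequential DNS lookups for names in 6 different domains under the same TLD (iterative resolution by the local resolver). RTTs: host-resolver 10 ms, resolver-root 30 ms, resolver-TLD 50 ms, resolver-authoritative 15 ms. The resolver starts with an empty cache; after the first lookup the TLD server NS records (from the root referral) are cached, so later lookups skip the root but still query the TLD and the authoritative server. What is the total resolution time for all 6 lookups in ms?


Lookup 1 (cold cache): local + root + TLD + auth = 10 + 30 + 50 + 15 = 105 ms
Lookups 2..6 (TLD NS cached -> skip root; new domain -> still ask TLD and auth): local + TLD + auth = 10 + 50 + 15 = 75 ms each
Remaining 5 lookups: 5 * 75 = 375 ms
Total = 105 + 375 = 480 ms

480


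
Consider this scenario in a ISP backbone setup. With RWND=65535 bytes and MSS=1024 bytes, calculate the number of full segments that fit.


Given: RWND = 65535 bytes, MSS = 1024 bytes
Full segments = floor(RWND / MSS)
Full segments = floor(65535 / 1024)
Full segments = floor(63.999) = 63

63


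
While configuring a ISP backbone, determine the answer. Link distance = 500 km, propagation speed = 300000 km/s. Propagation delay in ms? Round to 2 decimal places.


Given: distance = 500 km, speed = 300000 km/s
Delay = distance / speed = 500 / 300000 seconds
Delay in ms = 500 * 1000 / 300000
Delay = 1.6667 ms
Rounded to 2 dp = 1.67 ms

1.67


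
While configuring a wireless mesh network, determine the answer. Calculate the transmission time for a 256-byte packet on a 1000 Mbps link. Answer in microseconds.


Given: packet = 256 bytes, bandwidth = 1000 Mbps
Packet in bits = 256 * 8 = 2048 bits
Bandwidth = 1000 * 10^6 = 1000000000 bps
Time = 2048 / 1000000000 seconds
Time in us = 2048 * 10^6 / 1000000000 = 2.048

2.048


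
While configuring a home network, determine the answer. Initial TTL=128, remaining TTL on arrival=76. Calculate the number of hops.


Given: initial TTL = 128, received TTL = 76
Hops = initial TTL - received TTL
Hops = 128 - 76 = 52

52


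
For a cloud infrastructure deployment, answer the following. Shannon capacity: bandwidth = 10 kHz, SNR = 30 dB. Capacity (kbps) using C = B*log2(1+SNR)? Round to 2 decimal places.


Given: B = 10 kHz, SNR = 30 dB
SNR linear = 10^(30/10) = 1000
1 + SNR = 1001
log2(1001) = 9.9672262588
C = 10 * 1000 * 9.9672262588 = 99672.2626 bps
C = 99.672263 kbps -> 99.67 kbps (2 dp)

99.67
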